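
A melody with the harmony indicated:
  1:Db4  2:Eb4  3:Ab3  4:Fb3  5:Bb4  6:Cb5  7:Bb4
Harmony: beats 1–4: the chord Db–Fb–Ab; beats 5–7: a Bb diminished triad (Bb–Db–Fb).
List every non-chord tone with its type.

The harmony at that moment is Db minor triad (Db, Fb, Ab); Eb4 is not a chord tone.
It is approached by step up from Db4 and left by leap down to Ab3.
Step in, leap out — an escape tone.
The harmony at that moment is Bb diminished triad (Bb, Db, Fb); Cb5 is not a chord tone.
It is approached by step up from Bb4 and left by step down to Bb4.
Step away and step back to the same note — a neighbor tone (upper neighbor).

Eb4 (beat 2) — escape tone; Cb5 (beat 6) — neighbor tone.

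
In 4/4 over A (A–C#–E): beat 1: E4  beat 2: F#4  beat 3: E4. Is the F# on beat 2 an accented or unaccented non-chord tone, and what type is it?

The harmony at that moment is A major triad (A, C#, E); F#4 is not a chord tone.
It is approached by step up from E4 and left by step down to E4.
Step away and step back to the same note — a neighbor tone (upper neighbor).
It falls on a weak beat, so it is unaccented.

Unaccented neighbor tone.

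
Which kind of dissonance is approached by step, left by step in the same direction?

Approach: by step. Departure: by step, continuing in the same direction.
Stepwise on both sides with no change of direction means the note fills in the space between two different chord tones — a passing tone. (Had it turned back to its starting note it would be a neighbor tone instead.)

Passing tone.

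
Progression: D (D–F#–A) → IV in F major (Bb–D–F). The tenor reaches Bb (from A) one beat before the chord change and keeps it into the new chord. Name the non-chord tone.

The harmony at that moment is D major triad (D, F#, A); Bb is not a chord tone.
It is approached by step up from A and then sustained as the same pitch into the next harmony.
Arriving early and becoming a chord tone when the harmony changes — an anticipation.

Bb is an anticipation.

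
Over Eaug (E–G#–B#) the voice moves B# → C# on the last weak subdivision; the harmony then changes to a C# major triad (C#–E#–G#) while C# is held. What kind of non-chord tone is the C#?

The harmony at that moment is E augmented triad (E, G#, B#); C# is not a chord tone.
It is approached by step up from B# and then sustained as the same pitch into the next harmony.
Arriving early and becoming a chord tone when the harmony changes — an anticipation.

C# is an anticipation.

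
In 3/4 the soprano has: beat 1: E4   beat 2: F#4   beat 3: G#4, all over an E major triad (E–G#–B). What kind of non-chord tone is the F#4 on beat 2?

Passing tone.

The harmony at that moment is E major triad (E, G#, B); F#4 is not a chord tone.
It is approached by step up from E4 and left by step up to G#4.
Step in, step out in the same direction — a passing tone.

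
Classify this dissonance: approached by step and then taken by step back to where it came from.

Neighbor tone.

Approach: by step. Departure: by step in the opposite direction, back to the starting pitch.
Stepwise on both sides but reversing to return to the same chord tone — a neighbor tone. (Had it continued onward in the same direction it would be a passing tone instead.)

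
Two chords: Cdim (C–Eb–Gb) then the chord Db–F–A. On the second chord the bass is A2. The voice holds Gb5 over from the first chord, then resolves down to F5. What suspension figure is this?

At the second chord the bass is A2. The suspended Gb5 lies a seventh above the bass; after resolving down by step to F5, the interval above the bass becomes a sixth.
Suspension figures are named by those two intervals: 7–6.

7–6 suspension.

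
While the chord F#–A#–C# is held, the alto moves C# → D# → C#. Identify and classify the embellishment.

The harmony at that moment is F# major triad (F#, A#, C#); D# is not a chord tone.
It is approached by step up from C# and left by step down to C#.
Step away and step back to the same note — a neighbor tone (upper neighbor).

D# is a neighbor tone.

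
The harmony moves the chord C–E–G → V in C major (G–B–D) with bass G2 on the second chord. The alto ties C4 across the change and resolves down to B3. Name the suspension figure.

At the second chord the bass is G2. The suspended C4 lies a fourth above the bass; after resolving down by step to B3, the interval above the bass becomes a third.
Suspension figures are named by those two intervals: 4–3.

4–3 suspension.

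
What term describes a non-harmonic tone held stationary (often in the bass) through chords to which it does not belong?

Pedal tone.

Approach: none. Departure: none — a single pitch is sustained while the chords change around it, passing through harmonies that do not contain it.
No melodic motion at all; the dissonance is created entirely by the moving harmonies against the stationary note — a pedal tone (pedal point).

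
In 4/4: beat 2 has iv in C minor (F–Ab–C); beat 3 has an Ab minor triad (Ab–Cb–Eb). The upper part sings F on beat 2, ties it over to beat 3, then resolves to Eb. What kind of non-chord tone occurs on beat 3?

The harmony at that moment is Ab minor triad (Ab, Cb, Eb); F is not a chord tone.
It is held over (the same pitch as the preceding F) and left by step down to Eb.
Held over from the previous chord and resolving down by step — a suspension.

Suspension.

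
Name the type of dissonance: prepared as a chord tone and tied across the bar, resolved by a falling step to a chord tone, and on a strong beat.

Suspension.

Approach: by preparation — the pitch is first a chord tone, then held (tied or repeated) while the harmony changes under it. Departure: down by step. Metric position: strong.
A prepared dissonance that resolves downward by step — a suspension. (The same figure resolving upward would be a retardation.)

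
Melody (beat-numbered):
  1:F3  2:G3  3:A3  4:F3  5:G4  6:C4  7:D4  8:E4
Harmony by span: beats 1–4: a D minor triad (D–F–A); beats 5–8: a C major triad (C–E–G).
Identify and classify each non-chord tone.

G3 (beat 2) — passing tone; D4 (beat 7) — passing tone.

The harmony at that moment is D minor triad (D, F, A); G3 is not a chord tone.
It is approached by step up from F3 and left by step up to A3.
Step in, step out in the same direction — a passing tone.
The harmony at that moment is C major triad (C, E, G); D4 is not a chord tone.
It is approached by step up from C4 and left by step up to E4.
Step in, step out in the same direction — a passing tone.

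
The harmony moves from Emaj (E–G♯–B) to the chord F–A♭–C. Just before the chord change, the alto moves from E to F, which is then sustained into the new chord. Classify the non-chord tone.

F is an anticipation.

The harmony at that moment is E major triad (E, G♯, B); F is not a chord tone.
It is approached by step up from E and then sustained as the same pitch into the next harmony.
Arriving early and becoming a chord tone when the harmony changes — an anticipation.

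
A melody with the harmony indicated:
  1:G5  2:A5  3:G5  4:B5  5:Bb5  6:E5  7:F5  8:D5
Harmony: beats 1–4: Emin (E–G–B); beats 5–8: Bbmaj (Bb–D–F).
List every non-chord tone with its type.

A5 (beat 2) — neighbor tone; E5 (beat 6) — appoggiatura.

The harmony at that moment is E minor triad (E, G, B); A5 is not a chord tone.
It is approached by step up from G5 and left by step down to G5.
Step away and step back to the same note — a neighbor tone (upper neighbor).
The harmony at that moment is Bb major triad (Bb, D, F); E5 is not a chord tone.
It is approached by leap down from Bb5 and left by step up to F5.
Leap in, step out — an appoggiatura.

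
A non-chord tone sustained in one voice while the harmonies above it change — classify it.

Pedal tone.

Approach: none. Departure: none — a single pitch is sustained while the chords change around it, passing through harmonies that do not contain it.
No melodic motion at all; the dissonance is created entirely by the moving harmonies against the stationary note — a pedal tone (pedal point).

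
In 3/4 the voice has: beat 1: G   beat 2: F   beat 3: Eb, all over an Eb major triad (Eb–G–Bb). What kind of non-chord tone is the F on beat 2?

Passing tone.

The harmony at that moment is Eb major triad (Eb, G, Bb); F is not a chord tone.
It is approached by step down from G and left by step down to Eb.
Step in, step out in the same direction — a passing tone.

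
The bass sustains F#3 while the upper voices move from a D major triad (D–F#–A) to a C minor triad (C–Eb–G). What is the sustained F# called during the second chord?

Pedal tone (pedal point).

The harmony at that moment is C minor triad (C, Eb, G); F#3 is not a chord tone.
It is held over (the same pitch as the preceding F#3) and then sustained as the same pitch into the next harmony.
Sustained through a change of harmony — a pedal tone.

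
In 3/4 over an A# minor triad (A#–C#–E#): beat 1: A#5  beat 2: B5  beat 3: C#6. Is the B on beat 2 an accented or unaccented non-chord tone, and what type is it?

The harmony at that moment is A# minor triad (A#, C#, E#); B5 is not a chord tone.
It is approached by step up from A#5 and left by step up to C#6.
Step in, step out in the same direction — a passing tone.
It falls on a weak beat, so it is unaccented.

Unaccented passing tone.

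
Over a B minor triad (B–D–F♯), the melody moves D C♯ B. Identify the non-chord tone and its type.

The harmony at that moment is B minor triad (B, D, F♯); C♯ is not a chord tone.
It is approached by step down from D and left by step down to B.
Step in, step out in the same direction — a passing tone.

C♯ is a passing tone.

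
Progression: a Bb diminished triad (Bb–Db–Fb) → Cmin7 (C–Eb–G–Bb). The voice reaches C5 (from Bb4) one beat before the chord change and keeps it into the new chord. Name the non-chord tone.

The harmony at that moment is Bb diminished triad (Bb, Db, Fb); C5 is not a chord tone.
It is approached by step up from Bb4 and then sustained as the same pitch into the next harmony.
Arriving early and becoming a chord tone when the harmony changes — an anticipation.

C5 is an anticipation.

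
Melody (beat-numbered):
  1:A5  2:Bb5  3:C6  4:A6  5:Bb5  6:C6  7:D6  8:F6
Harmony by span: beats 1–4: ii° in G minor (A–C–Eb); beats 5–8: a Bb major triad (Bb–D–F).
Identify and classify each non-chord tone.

Bb5 (beat 2) — passing tone; C6 (beat 6) — passing tone.

The harmony at that moment is A diminished triad (A, C, Eb); Bb5 is not a chord tone.
It is approached by step up from A5 and left by step up to C6.
Step in, step out in the same direction — a passing tone.
The harmony at that moment is Bb major triad (Bb, D, F); C6 is not a chord tone.
It is approached by step up from Bb5 and left by step up to D6.
Step in, step out in the same direction — a passing tone.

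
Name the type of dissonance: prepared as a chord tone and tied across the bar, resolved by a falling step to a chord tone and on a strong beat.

Suspension.

Approach: by preparation — the pitch is first a chord tone, then held (tied or repeated) while the harmony changes under it. Departure: down by step. Metric position: strong.
A prepared dissonance that resolves downward by step — a suspension. (The same figure resolving upward would be a retardation.)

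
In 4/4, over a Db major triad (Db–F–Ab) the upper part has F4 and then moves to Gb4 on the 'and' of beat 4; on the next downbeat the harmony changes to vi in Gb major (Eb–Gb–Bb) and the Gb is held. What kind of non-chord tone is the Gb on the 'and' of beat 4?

Anticipation.

The harmony at that moment is Db major triad (Db, F, Ab); Gb4 is not a chord tone.
It is approached by step up from F4 and then sustained as the same pitch into the next harmony.
Arriving early and becoming a chord tone when the harmony changes — an anticipation.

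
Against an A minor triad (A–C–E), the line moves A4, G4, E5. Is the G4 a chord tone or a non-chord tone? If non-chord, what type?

Non-chord tone — an escape tone.

The harmony at that moment is A minor triad (A, C, E); G4 is not a chord tone.
It is approached by step down from A4 and left by leap up to E5.
Step in, leap out — an escape tone.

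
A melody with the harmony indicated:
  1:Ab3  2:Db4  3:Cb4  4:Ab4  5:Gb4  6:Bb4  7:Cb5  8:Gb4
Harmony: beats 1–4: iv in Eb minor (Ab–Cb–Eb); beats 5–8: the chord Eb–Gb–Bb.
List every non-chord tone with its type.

Db4 (beat 2) — appoggiatura; Cb5 (beat 7) — escape tone.

The harmony at that moment is Ab minor triad (Ab, Cb, Eb); Db4 is not a chord tone.
It is approached by leap up from Ab3 and left by step down to Cb4.
Leap in, step out — an appoggiatura.
The harmony at that moment is Eb minor triad (Eb, Gb, Bb); Cb5 is not a chord tone.
It is approached by step up from Bb4 and left by leap down to Gb4.
Step in, leap out — an escape tone.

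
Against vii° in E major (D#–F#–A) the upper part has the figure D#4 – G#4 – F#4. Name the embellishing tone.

The harmony at that moment is D# diminished triad (D#, F#, A); G#4 is not a chord tone.
It is approached by leap up from D#4 and left by step down to F#4.
Leap in, step out — an appoggiatura.

G#4 is an appoggiatura.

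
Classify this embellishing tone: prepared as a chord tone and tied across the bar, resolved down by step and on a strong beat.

Approach: by preparation — the pitch is first a chord tone, then held (tied or repeated) while the harmony changes under it. Departure: down by step. Metric position: strong.
A prepared dissonance that resolves downward by step — a suspension. (The same figure resolving upward would be a retardation.)

Suspension.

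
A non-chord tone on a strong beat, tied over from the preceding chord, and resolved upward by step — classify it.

Retardation.

Approach: by preparation — the pitch is first a chord tone, then held (tied or repeated) while the harmony changes under it. Departure: up by step. Metric position: strong.
A prepared dissonance that resolves upward by step — a retardation. (The same figure resolving downward would be a suspension.)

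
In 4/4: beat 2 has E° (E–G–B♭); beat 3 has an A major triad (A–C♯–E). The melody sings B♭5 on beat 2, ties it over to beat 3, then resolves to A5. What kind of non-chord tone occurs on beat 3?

Suspension.

The harmony at that moment is A major triad (A, C♯, E); B♭5 is not a chord tone.
It is held over (the same pitch as the preceding B♭5) and left by step down to A5.
Held over from the previous chord and resolving down by step — a suspension.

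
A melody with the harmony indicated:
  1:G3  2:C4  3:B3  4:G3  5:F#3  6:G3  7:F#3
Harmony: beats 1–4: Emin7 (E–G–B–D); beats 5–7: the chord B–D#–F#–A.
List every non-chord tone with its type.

C4 (beat 2) — appoggiatura; G3 (beat 6) — neighbor tone.

The harmony at that moment is E minor seventh chord (E, G, B, D); C4 is not a chord tone.
It is approached by leap up from G3 and left by step down to B3.
Leap in, step out — an appoggiatura.
The harmony at that moment is B dominant seventh chord (B, D#, F#, A); G3 is not a chord tone.
It is approached by step up from F#3 and left by step down to F#3.
Step away and step back to the same note — a neighbor tone (upper neighbor).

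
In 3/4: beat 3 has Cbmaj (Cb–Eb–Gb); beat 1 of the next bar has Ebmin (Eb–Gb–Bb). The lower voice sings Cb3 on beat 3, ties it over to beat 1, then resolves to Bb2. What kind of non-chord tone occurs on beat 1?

Suspension.

The harmony at that moment is Eb minor triad (Eb, Gb, Bb); Cb3 is not a chord tone.
It is held over (the same pitch as the preceding Cb3) and left by step down to Bb2.
Held over from the previous chord and resolving down by step — a suspension.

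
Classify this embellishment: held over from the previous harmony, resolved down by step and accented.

Approach: by preparation — the pitch is first a chord tone, then held (tied or repeated) while the harmony changes under it. Departure: down by step. Metric position: strong.
A prepared dissonance that resolves downward by step — a suspension. (The same figure resolving upward would be a retardation.)

Suspension.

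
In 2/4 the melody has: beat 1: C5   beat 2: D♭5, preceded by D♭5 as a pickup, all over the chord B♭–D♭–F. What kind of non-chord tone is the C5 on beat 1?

Lower neighbor tone.

The harmony at that moment is B♭ minor triad (B♭, D♭, F); C5 is not a chord tone.
It is approached by step down from D♭5 and left by step up to D♭5.
Step away and step back to the same note — a neighbor tone (lower neighbor).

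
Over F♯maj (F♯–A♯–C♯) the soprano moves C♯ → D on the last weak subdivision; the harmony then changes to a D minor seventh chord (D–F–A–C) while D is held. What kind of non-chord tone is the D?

The harmony at that moment is F♯ major triad (F♯, A♯, C♯); D is not a chord tone.
It is approached by step up from C♯ and then sustained as the same pitch into the next harmony.
Arriving early and becoming a chord tone when the harmony changes — an anticipation.

D is an anticipation.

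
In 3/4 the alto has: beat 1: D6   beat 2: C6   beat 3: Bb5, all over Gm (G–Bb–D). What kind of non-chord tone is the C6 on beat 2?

Passing tone.

The harmony at that moment is G minor triad (G, Bb, D); C6 is not a chord tone.
It is approached by step down from D6 and left by step down to Bb5.
Step in, step out in the same direction — a passing tone.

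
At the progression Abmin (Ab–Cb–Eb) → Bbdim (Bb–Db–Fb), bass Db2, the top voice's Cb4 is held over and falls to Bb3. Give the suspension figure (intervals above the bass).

At the second chord the bass is Db2. The suspended Cb4 lies a seventh above the bass; after resolving down by step to Bb3, the interval above the bass becomes a sixth.
Suspension figures are named by those two intervals: 7–6.

7–6 suspension.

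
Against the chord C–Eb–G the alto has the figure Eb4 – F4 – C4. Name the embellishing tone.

The harmony at that moment is C minor triad (C, Eb, G); F4 is not a chord tone.
It is approached by step up from Eb4 and left by leap down to C4.
Step in, leap out — an escape tone.

F4 is an escape tone.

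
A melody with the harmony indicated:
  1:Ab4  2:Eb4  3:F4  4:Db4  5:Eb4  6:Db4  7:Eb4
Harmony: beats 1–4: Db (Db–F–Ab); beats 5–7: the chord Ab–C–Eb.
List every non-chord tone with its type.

The harmony at that moment is Db major triad (Db, F, Ab); Eb4 is not a chord tone.
It is approached by leap down from Ab4 and left by step up to F4.
Leap in, step out — an appoggiatura.
The harmony at that moment is Ab major triad (Ab, C, Eb); Db4 is not a chord tone.
It is approached by step down from Eb4 and left by step up to Eb4.
Step away and step back to the same note — a neighbor tone (lower neighbor).

Eb4 (beat 2) — appoggiatura; Db4 (beat 6) — neighbor tone.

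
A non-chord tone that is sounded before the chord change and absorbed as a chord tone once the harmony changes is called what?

Anticipation.

Approach: ahead of the chord change (typically by step), so it is dissonant against the current harmony. Departure: none — the same pitch is restated or held and is a chord tone of the new harmony.
Dissonant first, consonant once the harmony catches up: the note simply arrives early — an anticipation. (The reverse timing, consonant first and dissonant after the change, would be a suspension or retardation.)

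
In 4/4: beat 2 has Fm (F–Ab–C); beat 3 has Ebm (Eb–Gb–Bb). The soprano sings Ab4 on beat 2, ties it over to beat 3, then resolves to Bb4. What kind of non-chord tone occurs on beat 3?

Retardation.

The harmony at that moment is Eb minor triad (Eb, Gb, Bb); Ab4 is not a chord tone.
It is held over (the same pitch as the preceding Ab4) and left by step up to Bb4.
Held over from the previous chord and resolving up by step — a retardation.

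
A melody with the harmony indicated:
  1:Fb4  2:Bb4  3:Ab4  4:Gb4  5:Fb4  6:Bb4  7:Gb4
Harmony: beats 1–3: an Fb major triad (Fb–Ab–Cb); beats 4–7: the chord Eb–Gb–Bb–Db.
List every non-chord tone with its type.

The harmony at that moment is Fb major triad (Fb, Ab, Cb); Bb4 is not a chord tone.
It is approached by leap up from Fb4 and left by step down to Ab4.
Leap in, step out — an appoggiatura.
The harmony at that moment is Eb minor seventh chord (Eb, Gb, Bb, Db); Fb4 is not a chord tone.
It is approached by step down from Gb4 and left by leap up to Bb4.
Step in, leap out — an escape tone.

Bb4 (beat 2) — appoggiatura; Fb4 (beat 5) — escape tone.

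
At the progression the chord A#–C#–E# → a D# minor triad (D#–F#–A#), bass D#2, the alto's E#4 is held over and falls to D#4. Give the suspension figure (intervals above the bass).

9–8 suspension.

At the second chord the bass is D#2. The suspended E#4 lies a ninth above the bass; after resolving down by step to D#4, the interval above the bass becomes an octave.
Suspension figures are named by those two intervals: 9–8.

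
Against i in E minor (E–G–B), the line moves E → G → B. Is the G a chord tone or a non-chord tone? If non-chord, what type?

Chord tone (the third of E minor triad).

E minor triad contains E, G, B; G is the third, so it is a chord tone.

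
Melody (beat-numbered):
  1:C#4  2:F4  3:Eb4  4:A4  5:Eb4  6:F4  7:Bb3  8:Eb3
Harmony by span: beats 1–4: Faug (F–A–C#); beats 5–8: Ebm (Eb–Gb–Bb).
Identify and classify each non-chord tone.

Eb4 (beat 3) — escape tone; F4 (beat 6) — escape tone.

The harmony at that moment is F augmented triad (F, A, C#); Eb4 is not a chord tone.
It is approached by step down from F4 and left by leap up to A4.
Step in, leap out — an escape tone.
The harmony at that moment is Eb minor triad (Eb, Gb, Bb); F4 is not a chord tone.
It is approached by step up from Eb4 and left by leap down to Bb3.
Step in, leap out — an escape tone.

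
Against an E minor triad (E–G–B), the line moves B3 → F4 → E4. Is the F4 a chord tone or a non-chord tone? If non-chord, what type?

The harmony at that moment is E minor triad (E, G, B); F4 is not a chord tone.
It is approached by leap up from B3 and left by step down to E4.
Leap in, step out — an appoggiatura.

Non-chord tone — an appoggiatura.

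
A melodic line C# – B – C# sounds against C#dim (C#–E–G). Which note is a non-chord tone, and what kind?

B is a neighbor tone.

The harmony at that moment is C# diminished triad (C#, E, G); B is not a chord tone.
It is approached by step down from C# and left by step up to C#.
Step away and step back to the same note — a neighbor tone (lower neighbor).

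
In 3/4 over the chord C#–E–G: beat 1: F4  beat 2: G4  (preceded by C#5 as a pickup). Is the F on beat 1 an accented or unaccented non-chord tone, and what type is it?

Accented appoggiatura.

The harmony at that moment is C# diminished triad (C#, E, G); F4 is not a chord tone.
It is approached by leap down from C#5 and left by step up to G4.
Leap in, step out — an appoggiatura.
It falls on the downbeat, so it is accented.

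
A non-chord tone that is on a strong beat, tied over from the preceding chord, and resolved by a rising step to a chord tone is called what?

Retardation.

Approach: by preparation — the pitch is first a chord tone, then held (tied or repeated) while the harmony changes under it. Departure: up by step. Metric position: strong.
A prepared dissonance that resolves upward by step — a retardation. (The same figure resolving downward would be a suspension.)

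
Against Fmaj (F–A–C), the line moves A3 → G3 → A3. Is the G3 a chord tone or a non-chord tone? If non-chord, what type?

Non-chord tone — a neighbor tone.

The harmony at that moment is F major triad (F, A, C); G3 is not a chord tone.
It is approached by step down from A3 and left by step up to A3.
Step away and step back to the same note — a neighbor tone (lower neighbor).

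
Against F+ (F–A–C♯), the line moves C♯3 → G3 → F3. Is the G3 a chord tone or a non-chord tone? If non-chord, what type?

The harmony at that moment is F augmented triad (F, A, C♯); G3 is not a chord tone.
It is approached by leap up from C♯3 and left by step down to F3.
Leap in, step out — an appoggiatura.

Non-chord tone — an appoggiatura.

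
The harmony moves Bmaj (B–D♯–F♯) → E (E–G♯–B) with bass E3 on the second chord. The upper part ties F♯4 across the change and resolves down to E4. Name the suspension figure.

At the second chord the bass is E3. The suspended F♯4 lies a ninth above the bass; after resolving down by step to E4, the interval above the bass becomes an octave.
Suspension figures are named by those two intervals: 9–8.

9–8 suspension.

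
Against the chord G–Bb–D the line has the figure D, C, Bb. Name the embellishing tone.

The harmony at that moment is G minor triad (G, Bb, D); C is not a chord tone.
It is approached by step down from D and left by step down to Bb.
Step in, step out in the same direction — a passing tone.

C is a passing tone.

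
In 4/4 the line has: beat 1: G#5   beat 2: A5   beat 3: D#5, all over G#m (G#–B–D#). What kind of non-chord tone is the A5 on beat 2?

Escape tone.

The harmony at that moment is G# minor triad (G#, B, D#); A5 is not a chord tone.
It is approached by step up from G#5 and left by leap down to D#5.
Step in, leap out, on a weak beat — an escape tone.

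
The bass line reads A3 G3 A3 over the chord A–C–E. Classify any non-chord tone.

The harmony at that moment is A minor triad (A, C, E); G3 is not a chord tone.
It is approached by step down from A3 and left by step up to A3.
Step away and step back to the same note — a neighbor tone (lower neighbor).

G3 is a neighbor tone.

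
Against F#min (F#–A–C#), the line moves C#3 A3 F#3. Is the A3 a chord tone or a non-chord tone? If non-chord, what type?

Chord tone (the third of F# minor triad).

F# minor triad contains F#, A, C#; A is the third, so it is a chord tone.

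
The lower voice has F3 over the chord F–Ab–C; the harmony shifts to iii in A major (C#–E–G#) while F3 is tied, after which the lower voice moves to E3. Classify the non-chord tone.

F3 is a suspension.

The harmony at that moment is C# minor triad (C#, E, G#); F3 is not a chord tone.
It is held over (the same pitch as the preceding F3) and left by step down to E3.
Held over from the previous chord and resolving down by step — a suspension.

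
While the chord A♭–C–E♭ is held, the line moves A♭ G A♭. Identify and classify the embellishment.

G is a neighbor tone.

The harmony at that moment is A♭ major triad (A♭, C, E♭); G is not a chord tone.
It is approached by step down from A♭ and left by step up to A♭.
Step away and step back to the same note — a neighbor tone (lower neighbor).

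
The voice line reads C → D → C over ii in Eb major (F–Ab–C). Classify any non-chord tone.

The harmony at that moment is F minor triad (F, Ab, C); D is not a chord tone.
It is approached by step up from C and left by step down to C.
Step away and step back to the same note — a neighbor tone (upper neighbor).

D is a neighbor tone.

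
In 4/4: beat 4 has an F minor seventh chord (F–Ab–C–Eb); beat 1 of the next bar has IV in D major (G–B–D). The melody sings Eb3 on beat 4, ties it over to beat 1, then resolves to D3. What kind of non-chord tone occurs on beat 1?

The harmony at that moment is G major triad (G, B, D); Eb3 is not a chord tone.
It is held over (the same pitch as the preceding Eb3) and left by step down to D3.
Held over from the previous chord and resolving down by step — a suspension.

Suspension.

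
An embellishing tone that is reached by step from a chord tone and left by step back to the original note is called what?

Neighbor tone.

Approach: by step. Departure: by step in the opposite direction, back to the starting pitch.
Stepwise on both sides but reversing to return to the same chord tone — a neighbor tone. (Had it continued onward in the same direction it would be a passing tone instead.)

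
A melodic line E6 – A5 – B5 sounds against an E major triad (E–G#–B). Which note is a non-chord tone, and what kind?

A5 is an appoggiatura.

The harmony at that moment is E major triad (E, G#, B); A5 is not a chord tone.
It is approached by leap down from E6 and left by step up to B5.
Leap in, step out — an appoggiatura.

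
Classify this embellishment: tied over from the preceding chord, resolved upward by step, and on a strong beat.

Approach: by preparation — the pitch is first a chord tone, then held (tied or repeated) while the harmony changes under it. Departure: up by step. Metric position: strong.
A prepared dissonance that resolves upward by step — a retardation. (The same figure resolving downward would be a suspension.)

Retardation.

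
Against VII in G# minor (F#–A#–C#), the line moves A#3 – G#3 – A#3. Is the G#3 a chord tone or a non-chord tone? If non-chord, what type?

Non-chord tone — a neighbor tone.

The harmony at that moment is F# major triad (F#, A#, C#); G#3 is not a chord tone.
It is approached by step down from A#3 and left by step up to A#3.
Step away and step back to the same note — a neighbor tone (lower neighbor).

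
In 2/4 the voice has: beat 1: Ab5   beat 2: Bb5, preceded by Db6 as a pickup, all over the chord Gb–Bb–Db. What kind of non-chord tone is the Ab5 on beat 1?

Appoggiatura.

The harmony at that moment is Gb major triad (Gb, Bb, Db); Ab5 is not a chord tone.
It is approached by leap down from Db6 and left by step up to Bb5.
Leap in, step out, metrically accented — an appoggiatura.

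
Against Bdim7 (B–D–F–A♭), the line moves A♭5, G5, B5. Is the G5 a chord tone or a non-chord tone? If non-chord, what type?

Non-chord tone — an escape tone.

The harmony at that moment is B diminished seventh chord (B, D, F, A♭); G5 is not a chord tone.
It is approached by step down from A♭5 and left by leap up to B5.
Step in, leap out — an escape tone.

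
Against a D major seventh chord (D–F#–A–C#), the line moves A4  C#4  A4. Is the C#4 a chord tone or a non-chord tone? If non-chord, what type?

Chord tone (the seventh of D major seventh chord).

D major seventh chord contains D, F#, A, C#; C# is the seventh, so it is a chord tone.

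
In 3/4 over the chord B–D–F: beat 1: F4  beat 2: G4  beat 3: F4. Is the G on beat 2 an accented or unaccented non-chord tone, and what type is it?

The harmony at that moment is B diminished triad (B, D, F); G4 is not a chord tone.
It is approached by step up from F4 and left by step down to F4.
Step away and step back to the same note — a neighbor tone (upper neighbor).
It falls on a weak beat, so it is unaccented.

Unaccented neighbor tone.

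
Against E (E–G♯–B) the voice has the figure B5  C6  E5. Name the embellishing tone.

The harmony at that moment is E major triad (E, G♯, B); C6 is not a chord tone.
It is approached by step up from B5 and left by leap down to E5.
Step in, leap out — an escape tone.

C6 is an escape tone.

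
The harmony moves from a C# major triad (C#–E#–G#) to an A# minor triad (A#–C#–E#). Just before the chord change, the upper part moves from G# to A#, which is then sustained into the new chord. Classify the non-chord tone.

The harmony at that moment is C# major triad (C#, E#, G#); A# is not a chord tone.
It is approached by step up from G# and then sustained as the same pitch into the next harmony.
Arriving early and becoming a chord tone when the harmony changes — an anticipation.

A# is an anticipation.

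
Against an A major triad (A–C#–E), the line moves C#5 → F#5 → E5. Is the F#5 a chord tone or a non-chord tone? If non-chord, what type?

Non-chord tone — an appoggiatura.

The harmony at that moment is A major triad (A, C#, E); F#5 is not a chord tone.
It is approached by leap up from C#5 and left by step down to E5.
Leap in, step out — an appoggiatura.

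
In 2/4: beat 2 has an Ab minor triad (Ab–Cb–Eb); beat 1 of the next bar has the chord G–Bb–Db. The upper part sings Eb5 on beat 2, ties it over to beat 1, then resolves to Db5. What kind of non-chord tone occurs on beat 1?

The harmony at that moment is G diminished triad (G, Bb, Db); Eb5 is not a chord tone.
It is held over (the same pitch as the preceding Eb5) and left by step down to Db5.
Held over from the previous chord and resolving down by step — a suspension.

Suspension.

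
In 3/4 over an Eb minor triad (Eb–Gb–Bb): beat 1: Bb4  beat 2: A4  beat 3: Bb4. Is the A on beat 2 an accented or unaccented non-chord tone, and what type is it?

The harmony at that moment is Eb minor triad (Eb, Gb, Bb); A4 is not a chord tone.
It is approached by step down from Bb4 and left by step up to Bb4.
Step away and step back to the same note — a neighbor tone (lower neighbor).
It falls on a weak beat, so it is unaccented.

Unaccented neighbor tone.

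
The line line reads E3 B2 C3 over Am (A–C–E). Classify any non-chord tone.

B2 is an appoggiatura.

The harmony at that moment is A minor triad (A, C, E); B2 is not a chord tone.
It is approached by leap down from E3 and left by step up to C3.
Leap in, step out — an appoggiatura.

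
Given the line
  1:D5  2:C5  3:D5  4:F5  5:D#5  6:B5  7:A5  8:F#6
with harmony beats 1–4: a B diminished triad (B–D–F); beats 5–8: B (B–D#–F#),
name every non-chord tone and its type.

The harmony at that moment is B diminished triad (B, D, F); C5 is not a chord tone.
It is approached by step down from D5 and left by step up to D5.
Step away and step back to the same note — a neighbor tone (lower neighbor).
The harmony at that moment is B major triad (B, D#, F#); A5 is not a chord tone.
It is approached by step down from B5 and left by leap up to F#6.
Step in, leap out — an escape tone.

C5 (beat 2) — neighbor tone; A5 (beat 7) — escape tone.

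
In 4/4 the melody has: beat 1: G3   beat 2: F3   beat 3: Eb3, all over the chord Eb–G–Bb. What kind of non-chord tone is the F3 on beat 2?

The harmony at that moment is Eb major triad (Eb, G, Bb); F3 is not a chord tone.
It is approached by step down from G3 and left by step down to Eb3.
Step in, step out in the same direction — a passing tone.

Passing tone.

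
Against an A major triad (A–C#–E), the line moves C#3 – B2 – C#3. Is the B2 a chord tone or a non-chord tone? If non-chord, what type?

Non-chord tone — a neighbor tone.

The harmony at that moment is A major triad (A, C#, E); B2 is not a chord tone.
It is approached by step down from C#3 and left by step up to C#3.
Step away and step back to the same note — a neighbor tone (lower neighbor).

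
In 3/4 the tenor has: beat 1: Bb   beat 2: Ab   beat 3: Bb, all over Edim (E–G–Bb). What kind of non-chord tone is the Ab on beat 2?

The harmony at that moment is E diminished triad (E, G, Bb); Ab is not a chord tone.
It is approached by step down from Bb and left by step up to Bb.
Step away and step back to the same note — a neighbor tone (lower neighbor).

Lower neighbor tone.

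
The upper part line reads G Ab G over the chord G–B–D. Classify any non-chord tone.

Ab is a neighbor tone.

The harmony at that moment is G major triad (G, B, D); Ab is not a chord tone.
It is approached by step up from G and left by step down to G.
Step away and step back to the same note — a neighbor tone (upper neighbor).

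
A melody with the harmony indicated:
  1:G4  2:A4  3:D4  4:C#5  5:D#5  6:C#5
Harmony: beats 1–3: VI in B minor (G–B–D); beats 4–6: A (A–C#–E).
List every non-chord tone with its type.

A4 (beat 2) — escape tone; D#5 (beat 5) — neighbor tone.

The harmony at that moment is G major triad (G, B, D); A4 is not a chord tone.
It is approached by step up from G4 and left by leap down to D4.
Step in, leap out — an escape tone.
The harmony at that moment is A major triad (A, C#, E); D#5 is not a chord tone.
It is approached by step up from C#5 and left by step down to C#5.
Step away and step back to the same note — a neighbor tone (upper neighbor).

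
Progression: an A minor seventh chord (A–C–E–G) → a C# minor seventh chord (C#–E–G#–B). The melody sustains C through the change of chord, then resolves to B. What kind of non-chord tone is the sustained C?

The harmony at that moment is C# minor seventh chord (C#, E, G#, B); C is not a chord tone.
It is held over (the same pitch as the preceding C) and left by step down to B.
Held over from the previous chord and resolving down by step — a suspension.

C is a suspension.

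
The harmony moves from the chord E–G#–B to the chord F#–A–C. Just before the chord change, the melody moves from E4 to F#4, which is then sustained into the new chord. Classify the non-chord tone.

The harmony at that moment is E major triad (E, G#, B); F#4 is not a chord tone.
It is approached by step up from E4 and then sustained as the same pitch into the next harmony.
Arriving early and becoming a chord tone when the harmony changes — an anticipation.

F#4 is an anticipation.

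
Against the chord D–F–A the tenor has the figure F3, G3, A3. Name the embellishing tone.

G3 is a passing tone.

The harmony at that moment is D minor triad (D, F, A); G3 is not a chord tone.
It is approached by step up from F3 and left by step up to A3.
Step in, step out in the same direction — a passing tone.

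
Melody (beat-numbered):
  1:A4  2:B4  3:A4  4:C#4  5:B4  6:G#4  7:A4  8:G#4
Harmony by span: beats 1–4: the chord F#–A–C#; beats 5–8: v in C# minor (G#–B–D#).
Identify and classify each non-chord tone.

B4 (beat 2) — neighbor tone; A4 (beat 7) — neighbor tone.

The harmony at that moment is F# minor triad (F#, A, C#); B4 is not a chord tone.
It is approached by step up from A4 and left by step down to A4.
Step away and step back to the same note — a neighbor tone (upper neighbor).
The harmony at that moment is G# minor triad (G#, B, D#); A4 is not a chord tone.
It is approached by step up from G#4 and left by step down to G#4.
Step away and step back to the same note — a neighbor tone (upper neighbor).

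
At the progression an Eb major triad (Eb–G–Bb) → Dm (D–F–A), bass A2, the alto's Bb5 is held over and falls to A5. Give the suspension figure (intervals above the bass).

At the second chord the bass is A2. The suspended Bb5 lies a ninth above the bass; after resolving down by step to A5, the interval above the bass becomes an octave.
Suspension figures are named by those two intervals: 9–8.

9–8 suspension.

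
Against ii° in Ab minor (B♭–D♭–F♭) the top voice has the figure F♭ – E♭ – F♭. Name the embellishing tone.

E♭ is a neighbor tone.

The harmony at that moment is B♭ diminished triad (B♭, D♭, F♭); E♭ is not a chord tone.
It is approached by step down from F♭ and left by step up to F♭.
Step away and step back to the same note — a neighbor tone (lower neighbor).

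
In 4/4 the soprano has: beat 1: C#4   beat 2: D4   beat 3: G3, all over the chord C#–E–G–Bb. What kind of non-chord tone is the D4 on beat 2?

The harmony at that moment is C# diminished seventh chord (C#, E, G, Bb); D4 is not a chord tone.
It is approached by step up from C#4 and left by leap down to G3.
Step in, leap out, on a weak beat — an escape tone.

Escape tone.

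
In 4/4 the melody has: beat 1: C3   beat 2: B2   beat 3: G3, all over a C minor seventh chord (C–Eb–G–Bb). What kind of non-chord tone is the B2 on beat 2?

The harmony at that moment is C minor seventh chord (C, Eb, G, Bb); B2 is not a chord tone.
It is approached by step down from C3 and left by leap up to G3.
Step in, leap out, on a weak beat — an escape tone.

Escape tone.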